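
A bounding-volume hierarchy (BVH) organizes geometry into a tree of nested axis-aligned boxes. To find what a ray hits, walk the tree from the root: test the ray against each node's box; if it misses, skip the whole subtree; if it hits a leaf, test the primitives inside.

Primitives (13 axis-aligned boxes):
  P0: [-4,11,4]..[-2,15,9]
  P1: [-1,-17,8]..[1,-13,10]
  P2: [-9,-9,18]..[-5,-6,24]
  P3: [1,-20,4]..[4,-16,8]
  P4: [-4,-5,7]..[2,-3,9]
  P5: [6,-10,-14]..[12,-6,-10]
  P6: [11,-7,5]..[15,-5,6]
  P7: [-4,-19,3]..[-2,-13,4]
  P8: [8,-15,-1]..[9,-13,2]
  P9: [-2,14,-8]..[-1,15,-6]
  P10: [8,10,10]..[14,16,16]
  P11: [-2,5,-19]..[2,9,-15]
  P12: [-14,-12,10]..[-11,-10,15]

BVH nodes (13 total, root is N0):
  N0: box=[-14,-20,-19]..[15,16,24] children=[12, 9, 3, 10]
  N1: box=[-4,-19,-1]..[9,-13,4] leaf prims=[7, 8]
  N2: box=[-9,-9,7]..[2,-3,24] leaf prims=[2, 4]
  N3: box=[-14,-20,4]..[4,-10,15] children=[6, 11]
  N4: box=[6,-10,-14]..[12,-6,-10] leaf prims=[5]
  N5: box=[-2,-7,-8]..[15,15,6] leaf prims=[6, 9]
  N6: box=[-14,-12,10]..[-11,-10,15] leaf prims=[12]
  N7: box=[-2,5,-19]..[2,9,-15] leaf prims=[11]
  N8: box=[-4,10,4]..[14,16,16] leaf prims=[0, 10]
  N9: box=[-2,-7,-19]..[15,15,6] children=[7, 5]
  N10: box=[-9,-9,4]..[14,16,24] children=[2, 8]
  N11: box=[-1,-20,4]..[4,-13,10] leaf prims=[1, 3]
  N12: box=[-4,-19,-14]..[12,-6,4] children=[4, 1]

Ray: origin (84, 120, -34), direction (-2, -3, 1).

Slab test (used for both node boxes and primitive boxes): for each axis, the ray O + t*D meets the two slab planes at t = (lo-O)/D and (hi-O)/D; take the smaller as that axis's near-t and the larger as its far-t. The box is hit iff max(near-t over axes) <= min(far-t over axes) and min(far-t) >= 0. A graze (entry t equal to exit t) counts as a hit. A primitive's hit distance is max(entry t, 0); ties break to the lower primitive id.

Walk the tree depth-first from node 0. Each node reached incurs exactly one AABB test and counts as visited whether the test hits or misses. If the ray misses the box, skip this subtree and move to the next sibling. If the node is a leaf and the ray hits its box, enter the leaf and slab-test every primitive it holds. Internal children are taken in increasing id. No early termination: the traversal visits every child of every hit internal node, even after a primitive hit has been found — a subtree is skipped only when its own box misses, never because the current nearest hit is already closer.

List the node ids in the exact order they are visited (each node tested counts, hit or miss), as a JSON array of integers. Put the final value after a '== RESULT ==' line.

Walk:
N0 x:[69/2,49] y:[104/3,140/3] z:[15,58] -> hit [104/3,140/3], descend [3, 9, 10, 12]
  N3 x:[40,49] y:[130/3,140/3] z:[38,49] -> hit [130/3,140/3], descend [6, 11]
    N6 x:[95/2,49] y:[130/3,44] z:[44,49] -> miss, prune
    N11 x:[40,85/2] y:[133/3,140/3] z:[38,44] -> miss, prune
  N9 x:[69/2,43] y:[35,127/3] z:[15,40] -> hit [35,40], descend [5, 7]
    N5 x:[69/2,43] y:[35,127/3] z:[26,40] -> hit [35,40] leaf, test {P6(miss), P9(miss)}
    N7 x:[41,43] y:[37,115/3] z:[15,19] -> miss, prune
  N10 x:[35,93/2] y:[104/3,43] z:[38,58] -> hit [38,43], descend [2, 8]
    N2 x:[41,93/2] y:[41,43] z:[41,58] -> hit [41,43] leaf, test {P2(miss), P4@t=41}
    N8 x:[35,44] y:[104/3,110/3] z:[38,50] -> miss, prune
  N12 x:[36,44] y:[42,139/3] z:[20,38] -> miss, prune

Visited [0, 3, 6, 11, 9, 5, 7, 10, 2, 8, 12]. Tests: 11 box, 2 leaf. Nearest: P4.

== RESULT ==
[0, 3, 6, 11, 9, 5, 7, 10, 2, 8, 12]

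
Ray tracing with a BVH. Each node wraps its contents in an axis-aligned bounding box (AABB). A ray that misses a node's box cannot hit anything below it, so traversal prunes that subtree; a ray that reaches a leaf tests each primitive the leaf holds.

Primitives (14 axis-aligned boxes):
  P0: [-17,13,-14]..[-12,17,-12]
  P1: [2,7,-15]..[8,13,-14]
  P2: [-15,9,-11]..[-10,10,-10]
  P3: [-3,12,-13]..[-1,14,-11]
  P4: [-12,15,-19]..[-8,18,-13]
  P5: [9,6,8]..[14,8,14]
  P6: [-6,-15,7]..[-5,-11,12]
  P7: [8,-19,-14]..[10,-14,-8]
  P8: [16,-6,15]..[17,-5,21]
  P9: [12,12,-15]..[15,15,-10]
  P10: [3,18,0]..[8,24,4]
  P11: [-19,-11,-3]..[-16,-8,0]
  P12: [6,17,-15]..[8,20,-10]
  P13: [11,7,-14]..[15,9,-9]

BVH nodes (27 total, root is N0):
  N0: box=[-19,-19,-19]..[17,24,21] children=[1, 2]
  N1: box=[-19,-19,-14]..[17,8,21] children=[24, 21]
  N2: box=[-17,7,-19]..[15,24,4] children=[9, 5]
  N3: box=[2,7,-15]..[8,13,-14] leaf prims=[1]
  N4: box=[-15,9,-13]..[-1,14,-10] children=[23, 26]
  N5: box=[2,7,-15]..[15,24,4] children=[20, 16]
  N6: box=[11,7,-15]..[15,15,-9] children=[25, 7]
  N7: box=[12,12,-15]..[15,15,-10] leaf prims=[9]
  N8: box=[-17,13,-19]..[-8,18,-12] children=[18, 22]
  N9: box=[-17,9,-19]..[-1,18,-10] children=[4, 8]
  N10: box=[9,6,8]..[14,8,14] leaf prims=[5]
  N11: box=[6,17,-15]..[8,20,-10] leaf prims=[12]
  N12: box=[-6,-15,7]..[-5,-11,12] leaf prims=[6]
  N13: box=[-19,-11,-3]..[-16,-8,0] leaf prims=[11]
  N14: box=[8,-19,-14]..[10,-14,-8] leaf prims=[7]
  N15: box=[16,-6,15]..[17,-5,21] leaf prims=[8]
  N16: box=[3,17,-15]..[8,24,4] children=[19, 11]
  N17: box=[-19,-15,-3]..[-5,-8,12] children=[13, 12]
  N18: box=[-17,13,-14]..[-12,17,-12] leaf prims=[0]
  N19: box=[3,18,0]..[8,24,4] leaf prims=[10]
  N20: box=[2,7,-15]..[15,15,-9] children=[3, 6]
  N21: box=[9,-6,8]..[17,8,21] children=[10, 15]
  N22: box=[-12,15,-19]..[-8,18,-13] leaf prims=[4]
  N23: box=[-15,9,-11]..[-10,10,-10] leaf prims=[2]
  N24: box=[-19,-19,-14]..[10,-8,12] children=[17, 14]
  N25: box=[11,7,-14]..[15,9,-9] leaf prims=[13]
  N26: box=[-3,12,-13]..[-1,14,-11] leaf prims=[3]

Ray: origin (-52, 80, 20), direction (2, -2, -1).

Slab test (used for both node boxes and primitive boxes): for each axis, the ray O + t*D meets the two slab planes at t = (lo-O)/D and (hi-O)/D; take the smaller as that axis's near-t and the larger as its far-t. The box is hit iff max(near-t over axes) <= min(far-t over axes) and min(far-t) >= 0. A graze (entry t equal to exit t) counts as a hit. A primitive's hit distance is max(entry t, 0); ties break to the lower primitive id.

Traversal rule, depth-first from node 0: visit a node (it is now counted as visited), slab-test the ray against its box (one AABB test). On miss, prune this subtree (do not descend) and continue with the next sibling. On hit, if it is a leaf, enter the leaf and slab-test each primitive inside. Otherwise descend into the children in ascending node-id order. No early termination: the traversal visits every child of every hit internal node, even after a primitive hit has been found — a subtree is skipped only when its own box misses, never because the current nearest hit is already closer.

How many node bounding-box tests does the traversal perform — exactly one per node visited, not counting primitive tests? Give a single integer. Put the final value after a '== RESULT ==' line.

Walk:
N0 x:[33/2,69/2] y:[28,99/2] z:[-1,39] -> hit [28,69/2], descend [1, 2]
  N1 x:[33/2,69/2] y:[36,99/2] z:[-1,34] -> miss, prune
  N2 x:[35/2,67/2] y:[28,73/2] z:[16,39] -> hit [28,67/2], descend [5, 9]
    N5 x:[27,67/2] y:[28,73/2] z:[16,35] -> hit [28,67/2], descend [16, 20]
      N16 x:[55/2,30] y:[28,63/2] z:[16,35] -> hit [28,30], descend [11, 19]
        N11 x:[29,30] y:[30,63/2] z:[30,35] -> hit [30,30] leaf, test {P12@t=30}
        N19 x:[55/2,30] y:[28,31] z:[16,20] -> miss, prune
      N20 x:[27,67/2] y:[65/2,73/2] z:[29,35] -> hit [65/2,67/2], descend [3, 6]
        N3 x:[27,30] y:[67/2,73/2] z:[34,35] -> miss, prune
        N6 x:[63/2,67/2] y:[65/2,73/2] z:[29,35] -> hit [65/2,67/2], descend [7, 25]
          N7 x:[32,67/2] y:[65/2,34] z:[30,35] -> hit [65/2,67/2] leaf, test {P9@t=65/2}
          N25 x:[63/2,67/2] y:[71/2,73/2] z:[29,34] -> miss, prune
    N9 x:[35/2,51/2] y:[31,71/2] z:[30,39] -> miss, prune

Summary -> nodes [0, 1, 2, 5, 16, 11, 19, 20, 3, 6, 7, 25, 9]; box-tests=13; leaf-entries=2; first=P12

== RESULT ==
13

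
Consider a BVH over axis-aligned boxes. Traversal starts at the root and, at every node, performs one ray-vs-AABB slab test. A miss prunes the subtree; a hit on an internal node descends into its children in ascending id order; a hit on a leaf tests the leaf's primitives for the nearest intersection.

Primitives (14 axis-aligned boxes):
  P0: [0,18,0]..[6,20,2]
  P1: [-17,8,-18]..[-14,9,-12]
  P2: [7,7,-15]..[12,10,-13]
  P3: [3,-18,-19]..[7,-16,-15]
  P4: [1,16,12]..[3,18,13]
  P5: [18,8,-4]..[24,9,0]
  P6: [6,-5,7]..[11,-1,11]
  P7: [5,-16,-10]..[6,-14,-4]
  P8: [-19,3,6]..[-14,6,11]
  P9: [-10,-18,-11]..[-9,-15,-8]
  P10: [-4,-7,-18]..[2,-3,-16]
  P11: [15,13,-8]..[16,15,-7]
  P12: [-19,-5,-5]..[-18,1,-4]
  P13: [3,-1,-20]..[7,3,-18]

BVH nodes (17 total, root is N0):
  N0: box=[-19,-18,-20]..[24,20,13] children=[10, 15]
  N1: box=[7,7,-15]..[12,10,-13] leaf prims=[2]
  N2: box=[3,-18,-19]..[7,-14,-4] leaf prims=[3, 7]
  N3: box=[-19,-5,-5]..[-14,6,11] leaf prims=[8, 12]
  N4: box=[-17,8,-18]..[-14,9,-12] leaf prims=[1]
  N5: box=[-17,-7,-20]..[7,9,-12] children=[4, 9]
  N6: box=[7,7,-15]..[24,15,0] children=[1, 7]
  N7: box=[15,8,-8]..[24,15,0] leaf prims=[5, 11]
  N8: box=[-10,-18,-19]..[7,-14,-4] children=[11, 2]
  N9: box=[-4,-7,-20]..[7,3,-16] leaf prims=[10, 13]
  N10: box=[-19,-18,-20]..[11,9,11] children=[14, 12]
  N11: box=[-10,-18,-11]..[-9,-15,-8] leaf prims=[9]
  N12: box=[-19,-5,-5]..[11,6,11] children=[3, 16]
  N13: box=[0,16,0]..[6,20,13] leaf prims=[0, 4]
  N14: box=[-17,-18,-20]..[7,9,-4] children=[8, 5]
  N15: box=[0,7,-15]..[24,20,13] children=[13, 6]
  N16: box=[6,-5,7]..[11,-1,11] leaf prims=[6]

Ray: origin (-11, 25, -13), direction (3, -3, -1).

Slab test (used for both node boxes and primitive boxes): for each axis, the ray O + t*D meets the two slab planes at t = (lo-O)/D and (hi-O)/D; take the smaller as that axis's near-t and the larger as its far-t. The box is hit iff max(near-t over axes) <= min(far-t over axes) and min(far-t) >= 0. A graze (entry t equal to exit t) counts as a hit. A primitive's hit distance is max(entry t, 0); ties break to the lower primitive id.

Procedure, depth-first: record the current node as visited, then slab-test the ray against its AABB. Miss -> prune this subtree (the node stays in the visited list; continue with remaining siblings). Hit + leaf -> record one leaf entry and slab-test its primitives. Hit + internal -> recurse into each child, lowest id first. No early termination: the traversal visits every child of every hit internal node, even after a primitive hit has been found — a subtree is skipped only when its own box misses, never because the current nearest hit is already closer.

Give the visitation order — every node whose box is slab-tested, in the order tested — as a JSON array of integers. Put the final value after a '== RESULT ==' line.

Traverse from the root:
N0 x:[-8/3,35/3] y:[5/3,43/3] z:[-26,7] -> hit [5/3,7], descend [10, 15]
  N10 x:[-8/3,22/3] y:[16/3,43/3] z:[-24,7] -> hit [16/3,7], descend [12, 14]
    N12 x:[-8/3,22/3] y:[19/3,10] z:[-24,-8] -> miss, prune
    N14 x:[-2,6] y:[16/3,43/3] z:[-9,7] -> hit [16/3,6], descend [5, 8]
      N5 x:[-2,6] y:[16/3,32/3] z:[-1,7] -> hit [16/3,6], descend [4, 9]
        N4 x:[-2,-1] y:[16/3,17/3] z:[-1,5] -> miss, prune
        N9 x:[7/3,6] y:[22/3,32/3] z:[3,7] -> miss, prune
      N8 x:[1/3,6] y:[13,43/3] z:[-9,6] -> miss, prune
  N15 x:[11/3,35/3] y:[5/3,6] z:[-26,2] -> miss, prune

Summary -> nodes [0, 10, 12, 14, 5, 4, 9, 8, 15]; box-tests=9; leaf-entries=0; first=miss

== RESULT ==
[0, 10, 12, 14, 5, 4, 9, 8, 15]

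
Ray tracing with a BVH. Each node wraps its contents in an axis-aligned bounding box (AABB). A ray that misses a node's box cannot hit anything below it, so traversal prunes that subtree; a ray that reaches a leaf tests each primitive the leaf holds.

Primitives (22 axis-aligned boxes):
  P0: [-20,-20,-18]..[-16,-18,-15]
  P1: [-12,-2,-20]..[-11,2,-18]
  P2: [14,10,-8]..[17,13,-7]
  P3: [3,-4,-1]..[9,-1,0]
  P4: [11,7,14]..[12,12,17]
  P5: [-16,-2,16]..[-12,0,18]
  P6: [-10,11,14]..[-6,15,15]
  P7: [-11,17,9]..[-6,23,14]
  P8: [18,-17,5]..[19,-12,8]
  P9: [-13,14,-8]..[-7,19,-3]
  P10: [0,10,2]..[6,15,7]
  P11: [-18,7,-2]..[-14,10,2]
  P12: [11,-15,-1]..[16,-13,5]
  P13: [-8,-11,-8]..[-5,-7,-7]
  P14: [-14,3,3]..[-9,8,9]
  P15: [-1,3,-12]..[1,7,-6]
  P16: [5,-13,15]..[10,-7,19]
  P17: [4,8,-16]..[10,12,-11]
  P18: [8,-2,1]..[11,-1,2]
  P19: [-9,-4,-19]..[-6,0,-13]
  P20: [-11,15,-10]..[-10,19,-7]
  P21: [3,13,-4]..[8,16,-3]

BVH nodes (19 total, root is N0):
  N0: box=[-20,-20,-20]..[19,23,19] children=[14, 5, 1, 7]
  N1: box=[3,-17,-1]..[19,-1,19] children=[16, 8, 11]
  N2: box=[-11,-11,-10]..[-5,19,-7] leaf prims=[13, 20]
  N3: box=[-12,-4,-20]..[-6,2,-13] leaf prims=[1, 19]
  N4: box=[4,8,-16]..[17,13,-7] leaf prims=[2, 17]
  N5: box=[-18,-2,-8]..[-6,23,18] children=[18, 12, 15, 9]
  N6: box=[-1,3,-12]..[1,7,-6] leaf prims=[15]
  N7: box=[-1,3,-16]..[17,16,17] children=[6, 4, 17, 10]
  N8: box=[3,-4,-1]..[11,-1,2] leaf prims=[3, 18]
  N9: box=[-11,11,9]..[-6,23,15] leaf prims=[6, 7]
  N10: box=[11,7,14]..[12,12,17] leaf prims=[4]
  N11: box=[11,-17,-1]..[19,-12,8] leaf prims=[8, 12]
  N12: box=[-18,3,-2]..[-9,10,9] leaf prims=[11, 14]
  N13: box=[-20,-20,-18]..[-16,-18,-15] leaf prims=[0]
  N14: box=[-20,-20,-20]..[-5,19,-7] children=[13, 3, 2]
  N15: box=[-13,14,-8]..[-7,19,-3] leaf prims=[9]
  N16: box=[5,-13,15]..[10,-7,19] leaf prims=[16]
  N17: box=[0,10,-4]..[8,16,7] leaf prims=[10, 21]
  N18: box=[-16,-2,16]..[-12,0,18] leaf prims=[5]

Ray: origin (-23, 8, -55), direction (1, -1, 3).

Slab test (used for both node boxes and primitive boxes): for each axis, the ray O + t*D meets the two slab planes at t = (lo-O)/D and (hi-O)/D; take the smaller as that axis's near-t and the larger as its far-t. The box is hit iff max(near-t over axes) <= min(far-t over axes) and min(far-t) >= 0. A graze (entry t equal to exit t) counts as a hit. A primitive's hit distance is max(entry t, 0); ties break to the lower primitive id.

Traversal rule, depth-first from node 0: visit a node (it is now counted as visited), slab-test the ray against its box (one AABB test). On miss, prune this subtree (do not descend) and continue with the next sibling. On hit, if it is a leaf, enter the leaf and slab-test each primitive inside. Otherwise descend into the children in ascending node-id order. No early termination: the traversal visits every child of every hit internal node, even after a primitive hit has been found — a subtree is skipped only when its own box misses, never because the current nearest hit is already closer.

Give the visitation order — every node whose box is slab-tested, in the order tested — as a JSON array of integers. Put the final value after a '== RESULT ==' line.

Trace the traversal:
N0 x:[3,42] y:[-15,28] z:[35/3,74/3] -> hit [35/3,74/3], descend [1, 5, 7, 14]
  N1 x:[26,42] y:[9,25] z:[18,74/3] -> miss, prune
  N5 x:[5,17] y:[-15,10] z:[47/3,73/3] -> miss, prune
  N7 x:[22,40] y:[-8,5] z:[13,24] -> miss, prune
  N14 x:[3,18] y:[-11,28] z:[35/3,16] -> hit [35/3,16], descend [2, 3, 13]
    N2 x:[12,18] y:[-11,19] z:[15,16] -> hit [15,16] leaf, test {P13@t=47/3, P20(miss)}
    N3 x:[11,17] y:[6,12] z:[35/3,14] -> hit [35/3,12] leaf, test {P1(miss), P19(miss)}
    N13 x:[3,7] y:[26,28] z:[37/3,40/3] -> miss, prune

Visited [0, 1, 5, 7, 14, 2, 3, 13]. Tests: 8 box, 2 leaf. Nearest: P13.

== RESULT ==
[0, 1, 5, 7, 14, 2, 3, 13]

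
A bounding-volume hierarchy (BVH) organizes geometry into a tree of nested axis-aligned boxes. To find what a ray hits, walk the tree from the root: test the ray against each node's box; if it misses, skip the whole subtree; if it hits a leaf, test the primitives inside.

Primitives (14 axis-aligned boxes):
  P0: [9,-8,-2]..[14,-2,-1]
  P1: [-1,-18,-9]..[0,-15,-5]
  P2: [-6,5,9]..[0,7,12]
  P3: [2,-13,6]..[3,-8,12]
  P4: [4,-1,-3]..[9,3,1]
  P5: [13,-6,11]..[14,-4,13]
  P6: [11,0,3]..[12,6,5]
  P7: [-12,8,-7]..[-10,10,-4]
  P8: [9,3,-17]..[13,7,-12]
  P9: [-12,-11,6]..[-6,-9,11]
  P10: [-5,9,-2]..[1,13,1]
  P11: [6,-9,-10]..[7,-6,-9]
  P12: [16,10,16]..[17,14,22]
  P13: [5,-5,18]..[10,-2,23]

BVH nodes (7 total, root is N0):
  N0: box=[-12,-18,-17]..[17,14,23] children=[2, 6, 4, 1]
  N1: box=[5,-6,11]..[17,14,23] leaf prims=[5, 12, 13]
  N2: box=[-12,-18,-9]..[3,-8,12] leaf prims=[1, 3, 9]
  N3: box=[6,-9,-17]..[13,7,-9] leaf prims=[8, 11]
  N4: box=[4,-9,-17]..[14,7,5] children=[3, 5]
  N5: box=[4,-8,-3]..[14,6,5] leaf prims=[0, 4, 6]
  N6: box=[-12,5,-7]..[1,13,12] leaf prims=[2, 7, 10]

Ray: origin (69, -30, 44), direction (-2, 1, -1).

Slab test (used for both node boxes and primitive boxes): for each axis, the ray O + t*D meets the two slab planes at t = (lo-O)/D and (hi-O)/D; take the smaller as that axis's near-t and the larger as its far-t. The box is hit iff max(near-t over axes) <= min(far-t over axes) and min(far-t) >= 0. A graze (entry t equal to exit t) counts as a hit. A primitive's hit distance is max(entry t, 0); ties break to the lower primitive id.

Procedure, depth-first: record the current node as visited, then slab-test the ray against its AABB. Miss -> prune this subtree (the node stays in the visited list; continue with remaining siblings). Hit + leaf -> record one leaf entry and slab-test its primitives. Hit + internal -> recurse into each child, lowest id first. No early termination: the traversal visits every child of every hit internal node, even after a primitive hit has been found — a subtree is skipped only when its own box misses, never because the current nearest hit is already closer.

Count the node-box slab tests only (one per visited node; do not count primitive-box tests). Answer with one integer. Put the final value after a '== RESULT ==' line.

Trace the traversal:
N0 x:[26,81/2] y:[12,44] z:[21,61] -> hit [26,81/2], descend [1, 2, 4, 6]
  N1 x:[26,32] y:[24,44] z:[21,33] -> hit [26,32] leaf, test {P5(miss), P12(miss), P13(miss)}
  N2 x:[33,81/2] y:[12,22] z:[32,53] -> miss, prune
  N4 x:[55/2,65/2] y:[21,37] z:[39,61] -> miss, prune
  N6 x:[34,81/2] y:[35,43] z:[32,51] -> hit [35,81/2] leaf, test {P2@t=35, P7(miss), P10(miss)}

Summary -> nodes [0, 1, 2, 4, 6]; box-tests=5; leaf-entries=2; first=P2

== RESULT ==
5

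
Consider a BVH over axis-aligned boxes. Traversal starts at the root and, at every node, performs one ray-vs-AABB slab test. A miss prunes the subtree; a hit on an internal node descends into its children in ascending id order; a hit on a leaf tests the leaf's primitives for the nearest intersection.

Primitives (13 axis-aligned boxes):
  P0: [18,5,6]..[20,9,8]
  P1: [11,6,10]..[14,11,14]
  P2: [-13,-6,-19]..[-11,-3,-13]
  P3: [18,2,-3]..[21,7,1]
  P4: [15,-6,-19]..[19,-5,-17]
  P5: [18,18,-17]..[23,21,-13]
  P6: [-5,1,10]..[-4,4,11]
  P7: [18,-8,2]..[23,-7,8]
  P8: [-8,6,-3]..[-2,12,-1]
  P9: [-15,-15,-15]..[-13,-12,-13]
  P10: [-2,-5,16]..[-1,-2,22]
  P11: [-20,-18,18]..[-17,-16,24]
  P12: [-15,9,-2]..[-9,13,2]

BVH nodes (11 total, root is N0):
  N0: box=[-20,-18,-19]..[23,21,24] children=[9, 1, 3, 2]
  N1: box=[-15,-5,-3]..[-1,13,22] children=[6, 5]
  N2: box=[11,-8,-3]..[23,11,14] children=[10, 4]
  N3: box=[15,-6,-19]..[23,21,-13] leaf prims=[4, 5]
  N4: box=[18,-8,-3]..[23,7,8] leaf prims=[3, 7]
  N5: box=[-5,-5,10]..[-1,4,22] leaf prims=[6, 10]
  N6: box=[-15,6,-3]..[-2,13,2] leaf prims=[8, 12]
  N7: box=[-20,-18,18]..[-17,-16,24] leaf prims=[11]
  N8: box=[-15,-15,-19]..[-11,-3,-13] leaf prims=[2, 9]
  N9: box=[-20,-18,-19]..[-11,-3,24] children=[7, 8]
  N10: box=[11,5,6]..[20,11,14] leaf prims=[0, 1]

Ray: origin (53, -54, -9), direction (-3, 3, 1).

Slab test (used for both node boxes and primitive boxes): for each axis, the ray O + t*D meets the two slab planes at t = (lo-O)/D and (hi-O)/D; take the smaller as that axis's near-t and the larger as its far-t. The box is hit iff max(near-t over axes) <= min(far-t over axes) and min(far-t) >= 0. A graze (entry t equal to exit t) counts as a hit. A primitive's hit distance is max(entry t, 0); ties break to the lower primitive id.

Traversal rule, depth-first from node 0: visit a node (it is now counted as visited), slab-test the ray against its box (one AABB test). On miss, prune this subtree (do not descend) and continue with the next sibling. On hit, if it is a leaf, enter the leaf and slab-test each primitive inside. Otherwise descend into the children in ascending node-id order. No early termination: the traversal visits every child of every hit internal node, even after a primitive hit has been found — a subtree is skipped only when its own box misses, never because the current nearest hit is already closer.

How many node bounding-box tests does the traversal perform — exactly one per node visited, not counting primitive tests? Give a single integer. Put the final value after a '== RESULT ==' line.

Traverse from the root:
N0 x:[10,73/3] y:[12,25] z:[-10,33] -> hit [12,73/3], descend [1, 2, 3, 9]
  N1 x:[18,68/3] y:[49/3,67/3] z:[6,31] -> hit [18,67/3], descend [5, 6]
    N5 x:[18,58/3] y:[49/3,58/3] z:[19,31] -> hit [19,58/3] leaf, test {P6@t=19, P10(miss)}
    N6 x:[55/3,68/3] y:[20,67/3] z:[6,11] -> miss, prune
  N2 x:[10,14] y:[46/3,65/3] z:[6,23] -> miss, prune
  N3 x:[10,38/3] y:[16,25] z:[-10,-4] -> miss, prune
  N9 x:[64/3,73/3] y:[12,17] z:[-10,33] -> miss, prune

7 AABB tests over nodes [0, 1, 5, 6, 2, 3, 9]; 1 leaf entered; closest P6.

== RESULT ==
7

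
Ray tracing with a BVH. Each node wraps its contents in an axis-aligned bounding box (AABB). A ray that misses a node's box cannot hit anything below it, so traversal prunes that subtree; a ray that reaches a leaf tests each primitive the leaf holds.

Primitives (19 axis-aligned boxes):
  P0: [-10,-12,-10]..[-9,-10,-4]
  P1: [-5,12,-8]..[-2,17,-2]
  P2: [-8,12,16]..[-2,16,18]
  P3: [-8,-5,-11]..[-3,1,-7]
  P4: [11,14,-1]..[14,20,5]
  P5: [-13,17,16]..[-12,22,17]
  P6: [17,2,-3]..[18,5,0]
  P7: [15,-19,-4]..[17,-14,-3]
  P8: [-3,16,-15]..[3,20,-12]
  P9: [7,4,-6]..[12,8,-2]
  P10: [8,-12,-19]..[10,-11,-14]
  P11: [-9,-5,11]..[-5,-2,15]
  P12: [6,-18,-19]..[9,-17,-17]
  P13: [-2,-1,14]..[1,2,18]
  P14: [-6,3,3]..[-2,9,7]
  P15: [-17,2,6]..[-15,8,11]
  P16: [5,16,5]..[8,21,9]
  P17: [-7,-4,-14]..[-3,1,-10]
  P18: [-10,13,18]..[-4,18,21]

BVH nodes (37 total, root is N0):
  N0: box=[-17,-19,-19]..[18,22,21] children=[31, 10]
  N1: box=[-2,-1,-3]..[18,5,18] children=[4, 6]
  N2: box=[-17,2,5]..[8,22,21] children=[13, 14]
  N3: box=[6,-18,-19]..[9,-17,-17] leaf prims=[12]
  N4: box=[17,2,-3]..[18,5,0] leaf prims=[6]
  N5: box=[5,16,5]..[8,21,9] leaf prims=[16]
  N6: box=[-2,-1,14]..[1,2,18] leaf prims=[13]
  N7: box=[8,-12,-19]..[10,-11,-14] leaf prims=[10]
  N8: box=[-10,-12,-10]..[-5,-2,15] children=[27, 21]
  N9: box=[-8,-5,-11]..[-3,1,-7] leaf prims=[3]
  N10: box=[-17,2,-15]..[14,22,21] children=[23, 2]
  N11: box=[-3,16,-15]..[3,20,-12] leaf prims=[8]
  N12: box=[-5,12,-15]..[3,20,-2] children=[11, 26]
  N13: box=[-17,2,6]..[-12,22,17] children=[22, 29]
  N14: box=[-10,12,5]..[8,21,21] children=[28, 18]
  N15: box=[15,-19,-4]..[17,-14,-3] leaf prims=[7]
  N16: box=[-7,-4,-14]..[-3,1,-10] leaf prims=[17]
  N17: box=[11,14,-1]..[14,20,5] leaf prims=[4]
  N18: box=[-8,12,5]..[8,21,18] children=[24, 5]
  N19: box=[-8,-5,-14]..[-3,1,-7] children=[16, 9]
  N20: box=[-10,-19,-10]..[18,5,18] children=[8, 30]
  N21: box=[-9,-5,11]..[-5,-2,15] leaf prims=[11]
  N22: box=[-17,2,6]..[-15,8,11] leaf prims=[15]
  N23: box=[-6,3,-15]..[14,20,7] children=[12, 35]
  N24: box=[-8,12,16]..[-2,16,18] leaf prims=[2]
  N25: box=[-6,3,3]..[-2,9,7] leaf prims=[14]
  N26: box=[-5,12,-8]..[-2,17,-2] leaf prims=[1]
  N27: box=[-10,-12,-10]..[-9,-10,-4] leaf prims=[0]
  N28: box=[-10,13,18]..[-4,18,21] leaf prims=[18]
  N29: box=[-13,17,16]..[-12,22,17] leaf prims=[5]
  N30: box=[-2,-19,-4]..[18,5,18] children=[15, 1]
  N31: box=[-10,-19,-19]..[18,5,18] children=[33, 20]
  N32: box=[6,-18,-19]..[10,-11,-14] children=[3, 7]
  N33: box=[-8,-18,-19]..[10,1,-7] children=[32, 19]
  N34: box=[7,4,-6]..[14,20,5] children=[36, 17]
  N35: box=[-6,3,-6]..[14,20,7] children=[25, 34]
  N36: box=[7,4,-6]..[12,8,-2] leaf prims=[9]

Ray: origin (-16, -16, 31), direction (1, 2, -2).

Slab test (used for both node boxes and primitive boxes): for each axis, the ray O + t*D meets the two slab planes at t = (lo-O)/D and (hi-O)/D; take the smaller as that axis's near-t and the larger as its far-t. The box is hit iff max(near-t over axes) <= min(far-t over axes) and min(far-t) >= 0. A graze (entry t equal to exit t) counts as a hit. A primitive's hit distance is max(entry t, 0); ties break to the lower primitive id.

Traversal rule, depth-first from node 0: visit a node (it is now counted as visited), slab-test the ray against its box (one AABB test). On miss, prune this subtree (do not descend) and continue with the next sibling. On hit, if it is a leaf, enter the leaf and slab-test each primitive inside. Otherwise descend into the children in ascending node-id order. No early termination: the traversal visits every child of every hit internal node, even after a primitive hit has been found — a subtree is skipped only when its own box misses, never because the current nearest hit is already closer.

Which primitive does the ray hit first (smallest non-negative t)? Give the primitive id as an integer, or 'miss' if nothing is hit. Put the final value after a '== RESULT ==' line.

Walk:
N0 x:[-1,34] y:[-3/2,19] z:[5,25] -> hit [5,19], descend [10, 31]
  N10 x:[-1,30] y:[9,19] z:[5,23] -> hit [9,19], descend [2, 23]
    N2 x:[-1,24] y:[9,19] z:[5,13] -> hit [9,13], descend [13, 14]
      N13 x:[-1,4] y:[9,19] z:[7,25/2] -> miss, prune
      N14 x:[6,24] y:[14,37/2] z:[5,13] -> miss, prune
    N23 x:[10,30] y:[19/2,18] z:[12,23] -> hit [12,18], descend [12, 35]
      N12 x:[11,19] y:[14,18] z:[33/2,23] -> hit [33/2,18], descend [11, 26]
        N11 x:[13,19] y:[16,18] z:[43/2,23] -> miss, prune
        N26 x:[11,14] y:[14,33/2] z:[33/2,39/2] -> miss, prune
      N35 x:[10,30] y:[19/2,18] z:[12,37/2] -> hit [12,18], descend [25, 34]
        N25 x:[10,14] y:[19/2,25/2] z:[12,14] -> hit [12,25/2] leaf, test {P14@t=12}
        N34 x:[23,30] y:[10,18] z:[13,37/2] -> miss, prune
  N31 x:[6,34] y:[-3/2,21/2] z:[13/2,25] -> hit [13/2,21/2], descend [20, 33]
    N20 x:[6,34] y:[-3/2,21/2] z:[13/2,41/2] -> hit [13/2,21/2], descend [8, 30]
      N8 x:[6,11] y:[2,7] z:[8,41/2] -> miss, prune
      N30 x:[14,34] y:[-3/2,21/2] z:[13/2,35/2] -> miss, prune
    N33 x:[8,26] y:[-1,17/2] z:[19,25] -> miss, prune

17 AABB tests over nodes [0, 10, 2, 13, 14, 23, 12, 11, 26, 35, 25, 34, 31, 20, 8, 30, 33]; 1 leaf entered; closest P14.

== RESULT ==
14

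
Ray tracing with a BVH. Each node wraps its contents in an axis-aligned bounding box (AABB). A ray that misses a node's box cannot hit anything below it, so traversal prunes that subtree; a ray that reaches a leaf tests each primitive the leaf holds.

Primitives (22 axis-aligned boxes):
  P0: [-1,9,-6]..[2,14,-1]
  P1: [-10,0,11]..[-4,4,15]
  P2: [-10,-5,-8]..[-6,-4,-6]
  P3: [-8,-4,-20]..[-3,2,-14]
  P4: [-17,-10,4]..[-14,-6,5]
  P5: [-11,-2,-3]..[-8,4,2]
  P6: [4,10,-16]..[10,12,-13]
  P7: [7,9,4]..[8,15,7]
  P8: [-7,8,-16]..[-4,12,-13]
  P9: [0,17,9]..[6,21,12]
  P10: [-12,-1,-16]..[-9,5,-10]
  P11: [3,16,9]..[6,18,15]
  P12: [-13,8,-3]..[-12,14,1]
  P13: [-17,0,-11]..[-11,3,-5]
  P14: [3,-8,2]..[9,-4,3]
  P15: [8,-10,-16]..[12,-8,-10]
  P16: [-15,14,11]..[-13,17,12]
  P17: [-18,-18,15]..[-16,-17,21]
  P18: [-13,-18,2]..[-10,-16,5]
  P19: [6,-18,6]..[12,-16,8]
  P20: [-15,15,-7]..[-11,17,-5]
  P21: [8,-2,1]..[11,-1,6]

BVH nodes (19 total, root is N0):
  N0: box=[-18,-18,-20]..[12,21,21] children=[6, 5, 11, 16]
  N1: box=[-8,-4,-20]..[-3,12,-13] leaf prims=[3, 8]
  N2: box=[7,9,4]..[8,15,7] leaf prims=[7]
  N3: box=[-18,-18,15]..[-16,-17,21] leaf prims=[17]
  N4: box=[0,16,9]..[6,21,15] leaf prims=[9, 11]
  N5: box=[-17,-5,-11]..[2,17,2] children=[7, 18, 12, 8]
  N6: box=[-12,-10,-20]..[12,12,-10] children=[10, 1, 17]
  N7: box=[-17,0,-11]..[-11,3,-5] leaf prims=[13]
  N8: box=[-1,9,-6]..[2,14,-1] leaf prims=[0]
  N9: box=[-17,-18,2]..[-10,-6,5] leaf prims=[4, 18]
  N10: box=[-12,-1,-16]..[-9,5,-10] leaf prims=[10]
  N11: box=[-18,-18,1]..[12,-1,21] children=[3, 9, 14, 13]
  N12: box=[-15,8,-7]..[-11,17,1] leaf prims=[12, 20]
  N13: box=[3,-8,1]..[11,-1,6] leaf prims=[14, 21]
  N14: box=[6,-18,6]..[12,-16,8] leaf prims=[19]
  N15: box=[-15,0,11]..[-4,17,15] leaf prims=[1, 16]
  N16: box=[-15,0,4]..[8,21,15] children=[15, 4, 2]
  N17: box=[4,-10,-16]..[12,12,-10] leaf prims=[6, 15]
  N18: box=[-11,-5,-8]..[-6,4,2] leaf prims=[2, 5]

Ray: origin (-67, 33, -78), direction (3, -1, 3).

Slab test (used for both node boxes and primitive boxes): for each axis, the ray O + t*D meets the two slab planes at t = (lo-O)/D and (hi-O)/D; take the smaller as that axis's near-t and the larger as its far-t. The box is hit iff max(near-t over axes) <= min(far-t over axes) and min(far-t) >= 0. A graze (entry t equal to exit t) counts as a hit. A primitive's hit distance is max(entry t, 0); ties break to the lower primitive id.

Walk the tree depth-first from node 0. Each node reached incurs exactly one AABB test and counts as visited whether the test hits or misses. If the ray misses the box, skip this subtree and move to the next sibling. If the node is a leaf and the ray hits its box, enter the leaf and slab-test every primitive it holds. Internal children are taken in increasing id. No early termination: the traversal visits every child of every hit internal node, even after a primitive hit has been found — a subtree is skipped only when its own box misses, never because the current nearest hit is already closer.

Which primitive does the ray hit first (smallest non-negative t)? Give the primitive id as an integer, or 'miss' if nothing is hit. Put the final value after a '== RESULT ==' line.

Trace the traversal:
N0 x:[49/3,79/3] y:[12,51] z:[58/3,33] -> hit [58/3,79/3], descend [5, 6, 11, 16]
  N5 x:[50/3,23] y:[16,38] z:[67/3,80/3] -> hit [67/3,23], descend [7, 8, 12, 18]
    N7 x:[50/3,56/3] y:[30,33] z:[67/3,73/3] -> miss, prune
    N8 x:[22,23] y:[19,24] z:[24,77/3] -> miss, prune
    N12 x:[52/3,56/3] y:[16,25] z:[71/3,79/3] -> miss, prune
    N18 x:[56/3,61/3] y:[29,38] z:[70/3,80/3] -> miss, prune
  N6 x:[55/3,79/3] y:[21,43] z:[58/3,68/3] -> hit [21,68/3], descend [1, 10, 17]
    N1 x:[59/3,64/3] y:[21,37] z:[58/3,65/3] -> hit [21,64/3] leaf, test {P3(miss), P8@t=21}
    N10 x:[55/3,58/3] y:[28,34] z:[62/3,68/3] -> miss, prune
    N17 x:[71/3,79/3] y:[21,43] z:[62/3,68/3] -> miss, prune
  N11 x:[49/3,79/3] y:[34,51] z:[79/3,33] -> miss, prune
  N16 x:[52/3,25] y:[12,33] z:[82/3,31] -> miss, prune

12 AABB tests over nodes [0, 5, 7, 8, 12, 18, 6, 1, 10, 17, 11, 16]; 1 leaf entered; closest P8.

== RESULT ==
8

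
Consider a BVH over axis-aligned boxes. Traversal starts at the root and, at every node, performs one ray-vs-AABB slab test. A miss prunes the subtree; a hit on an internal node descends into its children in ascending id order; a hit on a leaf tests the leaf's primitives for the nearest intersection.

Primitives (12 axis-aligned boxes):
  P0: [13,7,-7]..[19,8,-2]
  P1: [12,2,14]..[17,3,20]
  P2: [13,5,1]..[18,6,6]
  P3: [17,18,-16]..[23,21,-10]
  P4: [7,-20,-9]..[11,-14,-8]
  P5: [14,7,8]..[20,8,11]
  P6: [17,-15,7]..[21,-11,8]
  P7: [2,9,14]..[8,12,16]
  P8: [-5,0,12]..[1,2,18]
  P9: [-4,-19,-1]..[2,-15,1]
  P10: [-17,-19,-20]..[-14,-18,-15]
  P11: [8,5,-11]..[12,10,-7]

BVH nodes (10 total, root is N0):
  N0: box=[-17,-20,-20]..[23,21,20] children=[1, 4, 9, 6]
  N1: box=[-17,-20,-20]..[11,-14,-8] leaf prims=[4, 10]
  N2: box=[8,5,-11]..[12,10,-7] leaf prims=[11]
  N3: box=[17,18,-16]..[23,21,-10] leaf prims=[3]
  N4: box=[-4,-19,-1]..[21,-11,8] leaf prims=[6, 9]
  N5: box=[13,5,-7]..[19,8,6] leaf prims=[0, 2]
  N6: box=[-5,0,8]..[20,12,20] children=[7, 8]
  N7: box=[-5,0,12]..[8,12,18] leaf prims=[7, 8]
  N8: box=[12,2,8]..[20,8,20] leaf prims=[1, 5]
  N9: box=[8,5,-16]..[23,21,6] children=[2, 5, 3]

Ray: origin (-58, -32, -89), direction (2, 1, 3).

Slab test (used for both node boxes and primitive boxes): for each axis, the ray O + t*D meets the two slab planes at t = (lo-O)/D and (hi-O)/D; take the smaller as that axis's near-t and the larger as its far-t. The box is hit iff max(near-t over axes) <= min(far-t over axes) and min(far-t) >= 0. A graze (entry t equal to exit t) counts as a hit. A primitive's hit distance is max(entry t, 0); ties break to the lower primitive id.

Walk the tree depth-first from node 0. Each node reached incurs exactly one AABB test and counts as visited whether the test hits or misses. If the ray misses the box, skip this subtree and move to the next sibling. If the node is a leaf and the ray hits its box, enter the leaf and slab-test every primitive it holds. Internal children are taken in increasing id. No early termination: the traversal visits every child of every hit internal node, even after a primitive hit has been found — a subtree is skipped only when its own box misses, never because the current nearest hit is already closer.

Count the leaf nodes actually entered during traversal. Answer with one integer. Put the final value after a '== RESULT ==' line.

Trace the traversal:
N0 x:[41/2,81/2] y:[12,53] z:[23,109/3] -> hit [23,109/3], descend [1, 4, 6, 9]
  N1 x:[41/2,69/2] y:[12,18] z:[23,27] -> miss, prune
  N4 x:[27,79/2] y:[13,21] z:[88/3,97/3] -> miss, prune
  N6 x:[53/2,39] y:[32,44] z:[97/3,109/3] -> hit [97/3,109/3], descend [7, 8]
    N7 x:[53/2,33] y:[32,44] z:[101/3,107/3] -> miss, prune
    N8 x:[35,39] y:[34,40] z:[97/3,109/3] -> hit [35,109/3] leaf, test {P1@t=35, P5(miss)}
  N9 x:[33,81/2] y:[37,53] z:[73/3,95/3] -> miss, prune

Visited [0, 1, 4, 6, 7, 8, 9]. Tests: 7 box, 1 leaf. Nearest: P1.

== RESULT ==
1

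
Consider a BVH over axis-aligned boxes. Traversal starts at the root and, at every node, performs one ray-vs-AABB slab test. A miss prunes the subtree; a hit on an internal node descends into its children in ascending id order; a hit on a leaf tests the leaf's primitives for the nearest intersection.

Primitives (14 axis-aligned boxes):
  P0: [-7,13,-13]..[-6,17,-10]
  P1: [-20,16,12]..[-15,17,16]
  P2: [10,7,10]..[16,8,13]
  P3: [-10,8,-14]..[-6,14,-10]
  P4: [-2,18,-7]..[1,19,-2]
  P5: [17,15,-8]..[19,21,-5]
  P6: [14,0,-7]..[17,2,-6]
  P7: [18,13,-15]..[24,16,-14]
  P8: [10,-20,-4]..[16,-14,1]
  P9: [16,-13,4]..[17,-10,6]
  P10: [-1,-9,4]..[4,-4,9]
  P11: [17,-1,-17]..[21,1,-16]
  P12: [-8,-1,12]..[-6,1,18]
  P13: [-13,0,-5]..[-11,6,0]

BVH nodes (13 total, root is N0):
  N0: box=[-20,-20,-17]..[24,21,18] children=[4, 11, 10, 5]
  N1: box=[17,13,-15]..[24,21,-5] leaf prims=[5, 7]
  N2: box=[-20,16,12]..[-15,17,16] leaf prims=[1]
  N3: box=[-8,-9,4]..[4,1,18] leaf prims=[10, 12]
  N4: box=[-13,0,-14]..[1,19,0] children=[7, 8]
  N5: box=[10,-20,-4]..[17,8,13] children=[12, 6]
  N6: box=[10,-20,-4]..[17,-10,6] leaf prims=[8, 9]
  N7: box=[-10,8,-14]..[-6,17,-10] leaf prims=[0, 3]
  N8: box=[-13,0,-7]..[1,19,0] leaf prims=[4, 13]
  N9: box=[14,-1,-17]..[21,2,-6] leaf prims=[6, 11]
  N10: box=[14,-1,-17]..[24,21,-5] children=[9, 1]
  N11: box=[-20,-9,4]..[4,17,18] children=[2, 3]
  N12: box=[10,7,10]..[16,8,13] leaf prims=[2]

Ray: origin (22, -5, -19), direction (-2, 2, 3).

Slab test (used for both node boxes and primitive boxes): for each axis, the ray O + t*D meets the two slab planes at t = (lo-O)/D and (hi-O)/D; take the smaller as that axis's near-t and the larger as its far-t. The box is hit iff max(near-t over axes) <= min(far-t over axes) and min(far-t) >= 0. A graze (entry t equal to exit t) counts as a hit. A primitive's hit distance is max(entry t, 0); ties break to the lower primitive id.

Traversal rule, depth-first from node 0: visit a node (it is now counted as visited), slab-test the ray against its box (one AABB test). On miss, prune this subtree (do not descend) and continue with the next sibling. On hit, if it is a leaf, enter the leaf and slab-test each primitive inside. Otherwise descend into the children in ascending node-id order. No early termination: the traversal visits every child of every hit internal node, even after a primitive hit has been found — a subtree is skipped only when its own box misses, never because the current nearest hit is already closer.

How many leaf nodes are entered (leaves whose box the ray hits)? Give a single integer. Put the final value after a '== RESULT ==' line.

Trace the traversal:
N0 x:[-1,21] y:[-15/2,13] z:[2/3,37/3] -> hit [2/3,37/3], descend [4, 5, 10, 11]
  N4 x:[21/2,35/2] y:[5/2,12] z:[5/3,19/3] -> miss, prune
  N5 x:[5/2,6] y:[-15/2,13/2] z:[5,32/3] -> hit [5,6], descend [6, 12]
    N6 x:[5/2,6] y:[-15/2,-5/2] z:[5,25/3] -> miss, prune
    N12 x:[3,6] y:[6,13/2] z:[29/3,32/3] -> miss, prune
  N10 x:[-1,4] y:[2,13] z:[2/3,14/3] -> hit [2,4], descend [1, 9]
    N1 x:[-1,5/2] y:[9,13] z:[4/3,14/3] -> miss, prune
    N9 x:[1/2,4] y:[2,7/2] z:[2/3,13/3] -> hit [2,7/2] leaf, test {P6(miss), P11(miss)}
  N11 x:[9,21] y:[-2,11] z:[23/3,37/3] -> hit [9,11], descend [2, 3]
    N2 x:[37/2,21] y:[21/2,11] z:[31/3,35/3] -> miss, prune
    N3 x:[9,15] y:[-2,3] z:[23/3,37/3] -> miss, prune

Summary -> nodes [0, 4, 5, 6, 12, 10, 1, 9, 11, 2, 3]; box-tests=11; leaf-entries=1; first=miss

== RESULT ==
1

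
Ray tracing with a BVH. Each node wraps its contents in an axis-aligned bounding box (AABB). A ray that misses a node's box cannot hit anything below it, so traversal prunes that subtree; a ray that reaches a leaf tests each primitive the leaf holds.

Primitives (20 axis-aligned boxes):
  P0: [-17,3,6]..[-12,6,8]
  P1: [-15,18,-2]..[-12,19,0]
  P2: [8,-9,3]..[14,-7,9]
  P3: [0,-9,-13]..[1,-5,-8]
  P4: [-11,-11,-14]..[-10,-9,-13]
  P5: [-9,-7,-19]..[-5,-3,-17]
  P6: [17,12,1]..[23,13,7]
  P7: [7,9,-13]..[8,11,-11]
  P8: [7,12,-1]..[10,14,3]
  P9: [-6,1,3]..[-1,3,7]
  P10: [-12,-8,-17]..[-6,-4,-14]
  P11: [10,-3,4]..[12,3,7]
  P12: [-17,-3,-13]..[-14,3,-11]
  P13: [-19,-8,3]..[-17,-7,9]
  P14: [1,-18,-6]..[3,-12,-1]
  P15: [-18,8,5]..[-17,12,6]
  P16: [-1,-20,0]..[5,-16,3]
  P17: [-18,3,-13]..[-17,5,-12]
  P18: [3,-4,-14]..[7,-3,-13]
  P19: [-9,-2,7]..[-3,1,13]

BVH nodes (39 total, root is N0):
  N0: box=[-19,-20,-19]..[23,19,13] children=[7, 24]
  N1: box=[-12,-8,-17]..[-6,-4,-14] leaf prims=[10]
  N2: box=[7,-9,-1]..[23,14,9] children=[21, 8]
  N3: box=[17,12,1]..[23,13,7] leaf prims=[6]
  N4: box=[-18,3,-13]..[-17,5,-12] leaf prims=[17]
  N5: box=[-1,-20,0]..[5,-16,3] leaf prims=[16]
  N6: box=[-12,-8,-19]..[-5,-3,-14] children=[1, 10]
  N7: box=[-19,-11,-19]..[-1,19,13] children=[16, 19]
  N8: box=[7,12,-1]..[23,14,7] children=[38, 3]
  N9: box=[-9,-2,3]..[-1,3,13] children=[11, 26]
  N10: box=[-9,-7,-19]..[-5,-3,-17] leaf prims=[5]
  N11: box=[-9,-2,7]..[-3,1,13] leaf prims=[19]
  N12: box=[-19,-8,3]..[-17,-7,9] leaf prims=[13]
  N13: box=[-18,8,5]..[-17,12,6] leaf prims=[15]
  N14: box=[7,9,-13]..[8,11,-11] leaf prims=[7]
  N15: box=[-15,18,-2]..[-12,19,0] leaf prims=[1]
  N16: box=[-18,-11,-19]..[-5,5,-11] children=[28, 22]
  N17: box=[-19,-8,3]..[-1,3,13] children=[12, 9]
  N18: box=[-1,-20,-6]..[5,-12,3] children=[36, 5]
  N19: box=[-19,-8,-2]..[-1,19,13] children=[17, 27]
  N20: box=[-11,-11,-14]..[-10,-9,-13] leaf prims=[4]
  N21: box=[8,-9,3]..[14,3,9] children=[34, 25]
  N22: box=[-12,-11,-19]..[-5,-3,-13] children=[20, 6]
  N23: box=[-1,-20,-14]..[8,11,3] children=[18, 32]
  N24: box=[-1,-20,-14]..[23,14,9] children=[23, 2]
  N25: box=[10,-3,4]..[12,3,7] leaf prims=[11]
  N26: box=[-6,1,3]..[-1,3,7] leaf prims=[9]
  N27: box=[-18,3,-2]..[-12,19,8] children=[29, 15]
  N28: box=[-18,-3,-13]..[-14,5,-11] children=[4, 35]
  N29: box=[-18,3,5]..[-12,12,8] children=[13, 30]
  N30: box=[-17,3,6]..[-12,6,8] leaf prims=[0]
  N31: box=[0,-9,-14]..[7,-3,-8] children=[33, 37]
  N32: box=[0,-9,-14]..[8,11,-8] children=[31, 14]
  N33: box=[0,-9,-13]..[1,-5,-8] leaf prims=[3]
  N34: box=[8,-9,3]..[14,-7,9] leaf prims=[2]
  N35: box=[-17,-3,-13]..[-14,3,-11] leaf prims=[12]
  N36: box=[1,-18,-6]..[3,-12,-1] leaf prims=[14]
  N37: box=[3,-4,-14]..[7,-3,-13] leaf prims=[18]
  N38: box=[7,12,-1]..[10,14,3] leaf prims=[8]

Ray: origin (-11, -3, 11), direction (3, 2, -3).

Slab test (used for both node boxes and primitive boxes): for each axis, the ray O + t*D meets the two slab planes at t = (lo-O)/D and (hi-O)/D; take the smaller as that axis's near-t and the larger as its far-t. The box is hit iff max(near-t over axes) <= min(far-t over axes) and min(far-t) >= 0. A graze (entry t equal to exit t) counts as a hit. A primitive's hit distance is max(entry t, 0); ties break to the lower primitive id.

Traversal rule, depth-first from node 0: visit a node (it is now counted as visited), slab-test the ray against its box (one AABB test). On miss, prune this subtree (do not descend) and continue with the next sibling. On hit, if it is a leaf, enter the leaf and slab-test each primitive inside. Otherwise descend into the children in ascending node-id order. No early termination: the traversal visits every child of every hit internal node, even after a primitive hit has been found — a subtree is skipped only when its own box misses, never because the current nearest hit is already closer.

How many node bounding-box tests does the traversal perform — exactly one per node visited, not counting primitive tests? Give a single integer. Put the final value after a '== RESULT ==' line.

Trace the traversal:
N0 x:[-8/3,34/3] y:[-17/2,11] z:[-2/3,10] -> hit [-2/3,10], descend [7, 24]
  N7 x:[-8/3,10/3] y:[-4,11] z:[-2/3,10] -> hit [-2/3,10/3], descend [16, 19]
    N16 x:[-7/3,2] y:[-4,4] z:[22/3,10] -> miss, prune
    N19 x:[-8/3,10/3] y:[-5/2,11] z:[-2/3,13/3] -> hit [-2/3,10/3], descend [17, 27]
      N17 x:[-8/3,10/3] y:[-5/2,3] z:[-2/3,8/3] -> hit [-2/3,8/3], descend [9, 12]
        N9 x:[2/3,10/3] y:[1/2,3] z:[-2/3,8/3] -> hit [2/3,8/3], descend [11, 26]
          N11 x:[2/3,8/3] y:[1/2,2] z:[-2/3,4/3] -> hit [2/3,4/3] leaf, test {P19@t=2/3}
          N26 x:[5/3,10/3] y:[2,3] z:[4/3,8/3] -> hit [2,8/3] leaf, test {P9@t=2}
        N12 x:[-8/3,-2] y:[-5/2,-2] z:[2/3,8/3] -> miss, prune
      N27 x:[-7/3,-1/3] y:[3,11] z:[1,13/3] -> miss, prune
  N24 x:[10/3,34/3] y:[-17/2,17/2] z:[2/3,25/3] -> hit [10/3,25/3], descend [2, 23]
    N2 x:[6,34/3] y:[-3,17/2] z:[2/3,4] -> miss, prune
    N23 x:[10/3,19/3] y:[-17/2,7] z:[8/3,25/3] -> hit [10/3,19/3], descend [18, 32]
      N18 x:[10/3,16/3] y:[-17/2,-9/2] z:[8/3,17/3] -> miss, prune
      N32 x:[11/3,19/3] y:[-3,7] z:[19/3,25/3] -> hit [19/3,19/3], descend [14, 31]
        N14 x:[6,19/3] y:[6,7] z:[22/3,8] -> miss, prune
        N31 x:[11/3,6] y:[-3,0] z:[19/3,25/3] -> miss, prune

order=[0, 7, 16, 19, 17, 9, 11, 26, 12, 27, 24, 2, 23, 18, 32, 14, 31]  |boxes|=17  |leaves|=2  hit=P19

== RESULT ==
17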